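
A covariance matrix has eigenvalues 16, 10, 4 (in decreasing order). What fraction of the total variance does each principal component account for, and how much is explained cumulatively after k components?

Step 1 — total variance = trace(Sigma) = Σ λ_i = 16 + 10 + 4 = 30.

Step 2 — fraction explained by component i = λ_i / Σ λ:
  PC1: 16/30 = 0.5333
  PC2: 10/30 = 0.3333
  PC3: 4/30 = 0.1333

Step 3 — cumulative fraction after k components = (λ_1 + ... + λ_k) / Σ λ:
  k = 1: 16/30 = 0.5333
  k = 2: (16 + 10)/30 = 26/30 = 0.8667
  k = 3: (16 + 10 + 4)/30 = 30/30 = 1

Summary (fraction, with percent):

explained: PC1 0.5333 (53.33%), PC2 0.3333 (33.33%), PC3 0.1333 (13.33%);  cumulative: 0.5333, 0.8667, 1


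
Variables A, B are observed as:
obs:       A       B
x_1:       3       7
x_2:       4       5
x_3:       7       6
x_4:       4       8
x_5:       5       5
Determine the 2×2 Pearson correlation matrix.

Step 1 — column means:
  mean(A) = (3 + 4 + 7 + 4 + 5) / 5 = 23/5 = 4.6
  mean(B) = (7 + 5 + 6 + 8 + 5) / 5 = 31/5 = 6.2

Step 2 — sample variances and covariances s[i,j] = (1/(n-1)) · Σ_k (x_{k,i} - mean_i) · (x_{k,j} - mean_j), with n-1 = 4:
  s[A,A] = ((-1.6)·(-1.6) + (-0.6)·(-0.6) + (2.4)·(2.4) + (-0.6)·(-0.6) + (0.4)·(0.4)) / 4 = 9.2/4 = 2.3
  s[A,B] = ((-1.6)·(0.8) + (-0.6)·(-1.2) + (2.4)·(-0.2) + (-0.6)·(1.8) + (0.4)·(-1.2)) / 4 = -2.6/4 = -0.65
  s[B,B] = ((0.8)·(0.8) + (-1.2)·(-1.2) + (-0.2)·(-0.2) + (1.8)·(1.8) + (-1.2)·(-1.2)) / 4 = 6.8/4 = 1.7
  Sample standard deviations s_i = √(s[i,i]):
  s(A) = √(2.3) = 1.5166
  s(B) = √(1.7) = 1.3038

Step 3 — r_{ij} = s_{ij} / (s_i · s_j):
  r[A,A] = 1 (diagonal).
  r[A,B] = -0.65 / (1.5166 · 1.3038) = -0.65 / 1.9774 = -0.3287
  r[B,B] = 1 (diagonal).

R is symmetric with unit diagonal. Assembling:

R = [[1, -0.3287],
 [-0.3287, 1]]


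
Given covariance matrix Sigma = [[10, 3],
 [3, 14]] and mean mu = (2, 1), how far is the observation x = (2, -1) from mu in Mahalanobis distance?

Step 1 — centre the observation: (x - mu) = (0, -2).

Step 2 — invert Sigma. det(Sigma) = 10·14 - (3)² = 131.
  Sigma^{-1} = (1/det) · [[d, -b], [-b, a]] = [[0.1069, -0.0229],
 [-0.0229, 0.0763]].

Step 3 — form the quadratic (x - mu)^T · Sigma^{-1} · (x - mu):
  Sigma^{-1} · (x - mu) = (0.0458, -0.1527).
  (x - mu)^T · [Sigma^{-1} · (x - mu)] = (0)·(0.0458) + (-2)·(-0.1527) = 0.3053.

Step 4 — take square root: d = √(0.3053) ≈ 0.5526.

d(x, mu) = √(0.3053) ≈ 0.5526


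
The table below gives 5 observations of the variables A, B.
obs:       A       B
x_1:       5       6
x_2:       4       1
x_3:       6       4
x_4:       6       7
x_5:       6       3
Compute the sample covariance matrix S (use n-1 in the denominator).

Step 1 — column means:
  mean(A) = (5 + 4 + 6 + 6 + 6) / 5 = 27/5 = 5.4
  mean(B) = (6 + 1 + 4 + 7 + 3) / 5 = 21/5 = 4.2

Step 2 — sample covariance S[i,j] = (1/(n-1)) · Σ_k (x_{k,i} - mean_i) · (x_{k,j} - mean_j), with n-1 = 4.
  S[A,A] = ((-0.4)·(-0.4) + (-1.4)·(-1.4) + (0.6)·(0.6) + (0.6)·(0.6) + (0.6)·(0.6)) / 4 = 3.2/4 = 0.8
  S[A,B] = ((-0.4)·(1.8) + (-1.4)·(-3.2) + (0.6)·(-0.2) + (0.6)·(2.8) + (0.6)·(-1.2)) / 4 = 4.6/4 = 1.15
  S[B,B] = ((1.8)·(1.8) + (-3.2)·(-3.2) + (-0.2)·(-0.2) + (2.8)·(2.8) + (-1.2)·(-1.2)) / 4 = 22.8/4 = 5.7

S is symmetric (S[j,i] = S[i,j]). Assembling:

S = [[0.8, 1.15],
 [1.15, 5.7]]


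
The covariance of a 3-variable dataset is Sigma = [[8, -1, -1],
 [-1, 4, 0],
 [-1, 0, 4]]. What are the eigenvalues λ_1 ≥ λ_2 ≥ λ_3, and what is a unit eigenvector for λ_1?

Step 1 — characteristic polynomial p(λ) = det(λI - Sigma) = λ³ - tr·λ² + c_1·λ - det, where tr = trace, c_1 = sum of the principal 2×2 minors, det = det(Sigma):
  tr = 8 + 4 + 4 = 16,
  c_1 = (8·4 - (-1)²) + (8·4 - (-1)²) + (4·4 - (0)²) = 31 + 31 + 16 = 78,
  det = 8·(4·4 - (0)²) - (-1)·((-1)·4 - (0)·(-1)) + (-1)·((-1)·(0) - 4·(-1)) = 8·(16) - (-1)·(-4) + (-1)·(4) = 120.
  So p(λ) = λ³ - 16λ² + 78λ - 120.
Step 2 — look for an integer root (rational root theorem: any rational root is an integer divisor of 120). Testing λ = 4:
  p(4) = 64 - 256 + 312 - 120 = 0  ✓
  Dividing out (λ - 4): p(λ) = (λ - 4)(λ² - 12λ + 30).
Step 3 — remaining eigenvalues from the quadratic λ² - 12λ + 30 = 0:
  Δ = 12² - 4·30 = 144 - 120 = 24,  λ = (12 ± √24)/2 = (12 ± 4.899)/2 ≈ 8.4495 or 3.5505.
  Sorted: λ_1 = 8.4495,  λ_2 = 4,  λ_3 = 3.5505  (check: sum = 16 = tr ✓).

Step 4 — unit eigenvector for λ_1 ≈ 8.4495: v spans the null space of (Sigma - λ_1 I), whose rows are
  r_1 = (-0.4495, -1, -1),  r_2 = (-1, -4.4495, 0),  r_3 = (-1, 0, -4.4495).
  v is orthogonal to every row, so take v ∝ r_1 × r_2 = ((-1)·(0) - (-1)·(-4.4495), (-1)·(-1) - (-0.4495)·(0), (-0.4495)·(-4.4495) - (-1)·(-1)) ≈ (-4.4495, 1, 1).
  Rescale (multiply by -1 so the first nonzero entry is positive): u = (4.4495, -1, -1).
  ||u|| = √((4.4495)² + (-1)² + (-1)²) = √(21.798) ≈ 4.6688,  v_1 = u/||u|| ≈ (0.953, -0.2142, -0.2142) (||v_1|| = 1).

λ_1 = 8.4495,  λ_2 = 4,  λ_3 = 3.5505;  v_1 ≈ (0.953, -0.2142, -0.2142)


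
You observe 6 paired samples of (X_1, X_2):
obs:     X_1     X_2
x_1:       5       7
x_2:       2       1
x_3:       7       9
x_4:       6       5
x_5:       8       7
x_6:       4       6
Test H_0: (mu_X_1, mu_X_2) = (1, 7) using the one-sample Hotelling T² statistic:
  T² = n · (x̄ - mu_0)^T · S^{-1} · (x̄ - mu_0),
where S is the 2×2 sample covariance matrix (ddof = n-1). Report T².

Step 1 — sample mean vector:
  mean(X_1) = (5 + 2 + 7 + 6 + 8 + 4) / 6 = 32/6 = 5.3333
  mean(X_2) = (7 + 1 + 9 + 5 + 7 + 6) / 6 = 35/6 = 5.8333
  x̄ = (5.3333, 5.8333),  deviation x̄ - mu_0 = (5.3333, 5.8333) - (1, 7) = (4.3333, -1.1667).

Step 2 — sample covariance matrix, S[i,j] = (1/(n-1)) · Σ_k (x_{k,i} - mean_i) · (x_{k,j} - mean_j), divisor n-1 = 5:
  S[X_1,X_1] = ((-0.3333)·(-0.3333) + (-3.3333)·(-3.3333) + (1.6667)·(1.6667) + (0.6667)·(0.6667) + (2.6667)·(2.6667) + (-1.3333)·(-1.3333)) / 5 = 23.3333/5 = 4.6667
  S[X_1,X_2] = ((-0.3333)·(1.1667) + (-3.3333)·(-4.8333) + (1.6667)·(3.1667) + (0.6667)·(-0.8333) + (2.6667)·(1.1667) + (-1.3333)·(0.1667)) / 5 = 23.3333/5 = 4.6667
  S[X_2,X_2] = ((1.1667)·(1.1667) + (-4.8333)·(-4.8333) + (3.1667)·(3.1667) + (-0.8333)·(-0.8333) + (1.1667)·(1.1667) + (0.1667)·(0.1667)) / 5 = 36.8333/5 = 7.3667
  S = [[4.6667, 4.6667],
 [4.6667, 7.3667]].

Step 3 — invert S. det(S) = 4.6667·7.3667 - (4.6667)² = 12.6.
  S^{-1} = (1/det) · [[d, -b], [-b, a]] = [[0.5847, -0.3704],
 [-0.3704, 0.3704]].

Step 4 — quadratic form (x̄ - mu_0)^T · S^{-1} · (x̄ - mu_0):
  S^{-1} · (x̄ - mu_0) = (2.9656, -2.037),
  (x̄ - mu_0)^T · [...] = (4.3333)·(2.9656) + (-1.1667)·(-2.037) = 15.2275.

Step 5 — scale by n: T² = 6 · 15.2275 = 91.3651.

T² ≈ 91.3651


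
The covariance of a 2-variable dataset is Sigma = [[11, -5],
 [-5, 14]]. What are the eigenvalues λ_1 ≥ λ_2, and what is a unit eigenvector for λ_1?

Step 1 — characteristic polynomial of 2×2 Sigma:
  det(Sigma - λI) = λ² - trace · λ + det = 0.
  trace = 11 + 14 = 25, det = 11·14 - (-5)² = 129.
Step 2 — discriminant:
  Δ = trace² - 4·det = 625 - 516 = 109.
Step 3 — eigenvalues:
  λ = (trace ± √Δ)/2 = (25 ± 10.4403)/2,
  λ_1 = 17.7202,  λ_2 = 7.2798.

Step 4 — unit eigenvector for λ_1: solve (Sigma - λ_1 I)v = 0. First row:
  (11 - 17.7202)·v_x + (-5)·v_y = 0, i.e. (-6.7202)·v_x + (-5)·v_y = 0,
  so v ∝ (b, λ_1 - a) = (-5, 6.7202); multiply by -1 so the first entry is positive: u = (5, -6.7202).
  ||u|| = √((5)² + (-6.7202)²) = √(70.1605) ≈ 8.3762,
  v_1 = u/||u|| ≈ (0.5969, -0.8023) (||v_1|| = 1).

λ_1 = 17.7202,  λ_2 = 7.2798;  v_1 ≈ (0.5969, -0.8023)


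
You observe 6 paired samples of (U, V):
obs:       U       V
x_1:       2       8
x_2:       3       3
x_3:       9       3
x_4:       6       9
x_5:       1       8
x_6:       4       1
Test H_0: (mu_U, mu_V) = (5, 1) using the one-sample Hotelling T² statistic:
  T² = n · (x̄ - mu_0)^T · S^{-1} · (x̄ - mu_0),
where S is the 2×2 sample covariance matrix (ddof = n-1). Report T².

Step 1 — sample mean vector:
  mean(U) = (2 + 3 + 9 + 6 + 1 + 4) / 6 = 25/6 = 4.1667
  mean(V) = (8 + 3 + 3 + 9 + 8 + 1) / 6 = 32/6 = 5.3333
  x̄ = (4.1667, 5.3333),  deviation x̄ - mu_0 = (4.1667, 5.3333) - (5, 1) = (-0.8333, 4.3333).

Step 2 — sample covariance matrix, S[i,j] = (1/(n-1)) · Σ_k (x_{k,i} - mean_i) · (x_{k,j} - mean_j), divisor n-1 = 5:
  S[U,U] = ((-2.1667)·(-2.1667) + (-1.1667)·(-1.1667) + (4.8333)·(4.8333) + (1.8333)·(1.8333) + (-3.1667)·(-3.1667) + (-0.1667)·(-0.1667)) / 5 = 42.8333/5 = 8.5667
  S[U,V] = ((-2.1667)·(2.6667) + (-1.1667)·(-2.3333) + (4.8333)·(-2.3333) + (1.8333)·(3.6667) + (-3.1667)·(2.6667) + (-0.1667)·(-4.3333)) / 5 = -15.3333/5 = -3.0667
  S[V,V] = ((2.6667)·(2.6667) + (-2.3333)·(-2.3333) + (-2.3333)·(-2.3333) + (3.6667)·(3.6667) + (2.6667)·(2.6667) + (-4.3333)·(-4.3333)) / 5 = 57.3333/5 = 11.4667
  S = [[8.5667, -3.0667],
 [-3.0667, 11.4667]].

Step 3 — invert S. det(S) = 8.5667·11.4667 - (-3.0667)² = 88.8267.
  S^{-1} = (1/det) · [[d, -b], [-b, a]] = [[0.1291, 0.0345],
 [0.0345, 0.0964]].

Step 4 — quadratic form (x̄ - mu_0)^T · S^{-1} · (x̄ - mu_0):
  S^{-1} · (x̄ - mu_0) = (0.042, 0.3891),
  (x̄ - mu_0)^T · [...] = (-0.8333)·(0.042) + (4.3333)·(0.3891) = 1.6513.

Step 5 — scale by n: T² = 6 · 1.6513 = 9.9077.

T² ≈ 9.9077


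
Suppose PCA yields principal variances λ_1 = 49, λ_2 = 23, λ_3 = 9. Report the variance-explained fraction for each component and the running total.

Step 1 — total variance = trace(Sigma) = Σ λ_i = 49 + 23 + 9 = 81.

Step 2 — fraction explained by component i = λ_i / Σ λ:
  PC1: 49/81 = 0.6049
  PC2: 23/81 = 0.284
  PC3: 9/81 = 0.1111

Step 3 — cumulative fraction after k components = (λ_1 + ... + λ_k) / Σ λ:
  k = 1: 49/81 = 0.6049
  k = 2: (49 + 23)/81 = 72/81 = 0.8889
  k = 3: (49 + 23 + 9)/81 = 81/81 = 1

Summary (fraction, with percent):

explained: PC1 0.6049 (60.49%), PC2 0.284 (28.4%), PC3 0.1111 (11.11%);  cumulative: 0.6049, 0.8889, 1


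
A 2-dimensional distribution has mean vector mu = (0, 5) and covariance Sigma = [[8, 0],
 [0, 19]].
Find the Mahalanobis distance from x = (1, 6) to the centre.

Step 1 — centre the observation: (x - mu) = (1, 1).

Step 2 — invert Sigma. det(Sigma) = 8·19 - (0)² = 152.
  Sigma^{-1} = (1/det) · [[d, -b], [-b, a]] = [[0.125, 0],
 [0, 0.0526]].

Step 3 — form the quadratic (x - mu)^T · Sigma^{-1} · (x - mu):
  Sigma^{-1} · (x - mu) = (0.125, 0.0526).
  (x - mu)^T · [Sigma^{-1} · (x - mu)] = (1)·(0.125) + (1)·(0.0526) = 0.1776.

Step 4 — take square root: d = √(0.1776) ≈ 0.4215.

d(x, mu) = √(0.1776) ≈ 0.4215


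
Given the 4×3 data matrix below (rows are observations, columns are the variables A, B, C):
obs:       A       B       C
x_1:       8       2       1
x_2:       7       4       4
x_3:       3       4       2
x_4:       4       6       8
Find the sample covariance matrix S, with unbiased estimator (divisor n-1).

Step 1 — column means:
  mean(A) = (8 + 7 + 3 + 4) / 4 = 22/4 = 5.5
  mean(B) = (2 + 4 + 4 + 6) / 4 = 16/4 = 4
  mean(C) = (1 + 4 + 2 + 8) / 4 = 15/4 = 3.75

Step 2 — sample covariance S[i,j] = (1/(n-1)) · Σ_k (x_{k,i} - mean_i) · (x_{k,j} - mean_j), with n-1 = 3.
  S[A,A] = ((2.5)·(2.5) + (1.5)·(1.5) + (-2.5)·(-2.5) + (-1.5)·(-1.5)) / 3 = 17/3 = 5.6667
  S[A,B] = ((2.5)·(-2) + (1.5)·(0) + (-2.5)·(0) + (-1.5)·(2)) / 3 = -8/3 = -2.6667
  S[A,C] = ((2.5)·(-2.75) + (1.5)·(0.25) + (-2.5)·(-1.75) + (-1.5)·(4.25)) / 3 = -8.5/3 = -2.8333
  S[B,B] = ((-2)·(-2) + (0)·(0) + (0)·(0) + (2)·(2)) / 3 = 8/3 = 2.6667
  S[B,C] = ((-2)·(-2.75) + (0)·(0.25) + (0)·(-1.75) + (2)·(4.25)) / 3 = 14/3 = 4.6667
  S[C,C] = ((-2.75)·(-2.75) + (0.25)·(0.25) + (-1.75)·(-1.75) + (4.25)·(4.25)) / 3 = 28.75/3 = 9.5833

S is symmetric (S[j,i] = S[i,j]). Assembling:

S = [[5.6667, -2.6667, -2.8333],
 [-2.6667, 2.6667, 4.6667],
 [-2.8333, 4.6667, 9.5833]]


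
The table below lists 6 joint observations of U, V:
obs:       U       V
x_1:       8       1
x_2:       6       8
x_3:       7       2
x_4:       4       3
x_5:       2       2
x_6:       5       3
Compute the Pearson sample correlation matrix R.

Step 1 — column means:
  mean(U) = (8 + 6 + 7 + 4 + 2 + 5) / 6 = 32/6 = 5.3333
  mean(V) = (1 + 8 + 2 + 3 + 2 + 3) / 6 = 19/6 = 3.1667

Step 2 — sample variances and covariances s[i,j] = (1/(n-1)) · Σ_k (x_{k,i} - mean_i) · (x_{k,j} - mean_j), with n-1 = 5:
  s[U,U] = ((2.6667)·(2.6667) + (0.6667)·(0.6667) + (1.6667)·(1.6667) + (-1.3333)·(-1.3333) + (-3.3333)·(-3.3333) + (-0.3333)·(-0.3333)) / 5 = 23.3333/5 = 4.6667
  s[U,V] = ((2.6667)·(-2.1667) + (0.6667)·(4.8333) + (1.6667)·(-1.1667) + (-1.3333)·(-0.1667) + (-3.3333)·(-1.1667) + (-0.3333)·(-0.1667)) / 5 = -0.3333/5 = -0.0667
  s[V,V] = ((-2.1667)·(-2.1667) + (4.8333)·(4.8333) + (-1.1667)·(-1.1667) + (-0.1667)·(-0.1667) + (-1.1667)·(-1.1667) + (-0.1667)·(-0.1667)) / 5 = 30.8333/5 = 6.1667
  Sample standard deviations s_i = √(s[i,i]):
  s(U) = √(4.6667) = 2.1602
  s(V) = √(6.1667) = 2.4833

Step 3 — r_{ij} = s_{ij} / (s_i · s_j):
  r[U,U] = 1 (diagonal).
  r[U,V] = -0.0667 / (2.1602 · 2.4833) = -0.0667 / 5.3645 = -0.0124
  r[V,V] = 1 (diagonal).

R is symmetric with unit diagonal. Assembling:

R = [[1, -0.0124],
 [-0.0124, 1]]


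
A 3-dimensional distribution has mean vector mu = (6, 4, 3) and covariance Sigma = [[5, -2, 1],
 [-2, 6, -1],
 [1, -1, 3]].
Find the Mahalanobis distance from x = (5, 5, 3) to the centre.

Step 1 — centre the observation: (x - mu) = (-1, 1, 0).

Step 2 — invert Sigma (cofactor / det for 3×3, or solve directly):
  Sigma^{-1} = [[0.2394, 0.0704, -0.0563],
 [0.0704, 0.1972, 0.0423],
 [-0.0563, 0.0423, 0.3662]].

Step 3 — form the quadratic (x - mu)^T · Sigma^{-1} · (x - mu):
  Sigma^{-1} · (x - mu) = (-0.169, 0.1268, 0.0986).
  (x - mu)^T · [Sigma^{-1} · (x - mu)] = (-1)·(-0.169) + (1)·(0.1268) + (0)·(0.0986) = 0.2958.

Step 4 — take square root: d = √(0.2958) ≈ 0.5439.

d(x, mu) = √(0.2958) ≈ 0.5439


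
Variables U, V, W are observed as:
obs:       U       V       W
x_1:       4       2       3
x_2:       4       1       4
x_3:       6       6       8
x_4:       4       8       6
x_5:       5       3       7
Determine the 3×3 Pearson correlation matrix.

Step 1 — column means:
  mean(U) = (4 + 4 + 6 + 4 + 5) / 5 = 23/5 = 4.6
  mean(V) = (2 + 1 + 6 + 8 + 3) / 5 = 20/5 = 4
  mean(W) = (3 + 4 + 8 + 6 + 7) / 5 = 28/5 = 5.6

Step 2 — sample variances and covariances s[i,j] = (1/(n-1)) · Σ_k (x_{k,i} - mean_i) · (x_{k,j} - mean_j), with n-1 = 4:
  s[U,U] = ((-0.6)·(-0.6) + (-0.6)·(-0.6) + (1.4)·(1.4) + (-0.6)·(-0.6) + (0.4)·(0.4)) / 4 = 3.2/4 = 0.8
  s[U,V] = ((-0.6)·(-2) + (-0.6)·(-3) + (1.4)·(2) + (-0.6)·(4) + (0.4)·(-1)) / 4 = 3/4 = 0.75
  s[U,W] = ((-0.6)·(-2.6) + (-0.6)·(-1.6) + (1.4)·(2.4) + (-0.6)·(0.4) + (0.4)·(1.4)) / 4 = 6.2/4 = 1.55
  s[V,V] = ((-2)·(-2) + (-3)·(-3) + (2)·(2) + (4)·(4) + (-1)·(-1)) / 4 = 34/4 = 8.5
  s[V,W] = ((-2)·(-2.6) + (-3)·(-1.6) + (2)·(2.4) + (4)·(0.4) + (-1)·(1.4)) / 4 = 15/4 = 3.75
  s[W,W] = ((-2.6)·(-2.6) + (-1.6)·(-1.6) + (2.4)·(2.4) + (0.4)·(0.4) + (1.4)·(1.4)) / 4 = 17.2/4 = 4.3
  Sample standard deviations s_i = √(s[i,i]):
  s(U) = √(0.8) = 0.8944
  s(V) = √(8.5) = 2.9155
  s(W) = √(4.3) = 2.0736

Step 3 — r_{ij} = s_{ij} / (s_i · s_j):
  r[U,U] = 1 (diagonal).
  r[U,V] = 0.75 / (0.8944 · 2.9155) = 0.75 / 2.6077 = 0.2876
  r[U,W] = 1.55 / (0.8944 · 2.0736) = 1.55 / 1.8547 = 0.8357
  r[V,V] = 1 (diagonal).
  r[V,W] = 3.75 / (2.9155 · 2.0736) = 3.75 / 6.0457 = 0.6203
  r[W,W] = 1 (diagonal).

R is symmetric with unit diagonal. Assembling:

R = [[1, 0.2876, 0.8357],
 [0.2876, 1, 0.6203],
 [0.8357, 0.6203, 1]]


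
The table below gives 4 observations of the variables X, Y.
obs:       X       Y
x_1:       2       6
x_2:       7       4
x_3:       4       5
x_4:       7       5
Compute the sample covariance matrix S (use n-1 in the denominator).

Step 1 — column means:
  mean(X) = (2 + 7 + 4 + 7) / 4 = 20/4 = 5
  mean(Y) = (6 + 4 + 5 + 5) / 4 = 20/4 = 5

Step 2 — sample covariance S[i,j] = (1/(n-1)) · Σ_k (x_{k,i} - mean_i) · (x_{k,j} - mean_j), with n-1 = 3.
  S[X,X] = ((-3)·(-3) + (2)·(2) + (-1)·(-1) + (2)·(2)) / 3 = 18/3 = 6
  S[X,Y] = ((-3)·(1) + (2)·(-1) + (-1)·(0) + (2)·(0)) / 3 = -5/3 = -1.6667
  S[Y,Y] = ((1)·(1) + (-1)·(-1) + (0)·(0) + (0)·(0)) / 3 = 2/3 = 0.6667

S is symmetric (S[j,i] = S[i,j]). Assembling:

S = [[6, -1.6667],
 [-1.6667, 0.6667]]


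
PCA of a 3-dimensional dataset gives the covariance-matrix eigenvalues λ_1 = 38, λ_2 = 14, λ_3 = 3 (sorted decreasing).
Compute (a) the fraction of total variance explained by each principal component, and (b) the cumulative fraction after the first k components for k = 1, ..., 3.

Step 1 — total variance = trace(Sigma) = Σ λ_i = 38 + 14 + 3 = 55.

Step 2 — fraction explained by component i = λ_i / Σ λ:
  PC1: 38/55 = 0.6909
  PC2: 14/55 = 0.2545
  PC3: 3/55 = 0.0545

Step 3 — cumulative fraction after k components = (λ_1 + ... + λ_k) / Σ λ:
  k = 1: 38/55 = 0.6909
  k = 2: (38 + 14)/55 = 52/55 = 0.9455
  k = 3: (38 + 14 + 3)/55 = 55/55 = 1

Summary (fraction, with percent):

explained: PC1 0.6909 (69.09%), PC2 0.2545 (25.45%), PC3 0.0545 (5.45%);  cumulative: 0.6909, 0.9455, 1


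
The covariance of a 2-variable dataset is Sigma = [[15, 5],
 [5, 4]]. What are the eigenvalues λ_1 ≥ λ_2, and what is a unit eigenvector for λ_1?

Step 1 — characteristic polynomial of 2×2 Sigma:
  det(Sigma - λI) = λ² - trace · λ + det = 0.
  trace = 15 + 4 = 19, det = 15·4 - (5)² = 35.
Step 2 — discriminant:
  Δ = trace² - 4·det = 361 - 140 = 221.
Step 3 — eigenvalues:
  λ = (trace ± √Δ)/2 = (19 ± 14.8661)/2,
  λ_1 = 16.933,  λ_2 = 2.067.

Step 4 — unit eigenvector for λ_1: solve (Sigma - λ_1 I)v = 0. First row:
  (15 - 16.933)·v_x + (5)·v_y = 0, i.e. (-1.933)·v_x + (5)·v_y = 0,
  so v ∝ (b, λ_1 - a) = (5, 1.933) = u.
  ||u|| = √((5)² + (1.933)²) = √(28.7366) ≈ 5.3607,
  v_1 = u/||u|| ≈ (0.9327, 0.3606) (||v_1|| = 1).

λ_1 = 16.933,  λ_2 = 2.067;  v_1 ≈ (0.9327, 0.3606)


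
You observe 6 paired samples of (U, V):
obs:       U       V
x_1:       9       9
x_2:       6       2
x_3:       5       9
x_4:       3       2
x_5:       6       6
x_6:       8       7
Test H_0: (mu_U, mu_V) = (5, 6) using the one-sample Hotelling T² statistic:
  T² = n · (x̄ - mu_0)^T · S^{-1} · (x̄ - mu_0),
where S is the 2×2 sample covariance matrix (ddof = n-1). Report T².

Step 1 — sample mean vector:
  mean(U) = (9 + 6 + 5 + 3 + 6 + 8) / 6 = 37/6 = 6.1667
  mean(V) = (9 + 2 + 9 + 2 + 6 + 7) / 6 = 35/6 = 5.8333
  x̄ = (6.1667, 5.8333),  deviation x̄ - mu_0 = (6.1667, 5.8333) - (5, 6) = (1.1667, -0.1667).

Step 2 — sample covariance matrix, S[i,j] = (1/(n-1)) · Σ_k (x_{k,i} - mean_i) · (x_{k,j} - mean_j), divisor n-1 = 5:
  S[U,U] = ((2.8333)·(2.8333) + (-0.1667)·(-0.1667) + (-1.1667)·(-1.1667) + (-3.1667)·(-3.1667) + (-0.1667)·(-0.1667) + (1.8333)·(1.8333)) / 5 = 22.8333/5 = 4.5667
  S[U,V] = ((2.8333)·(3.1667) + (-0.1667)·(-3.8333) + (-1.1667)·(3.1667) + (-3.1667)·(-3.8333) + (-0.1667)·(0.1667) + (1.8333)·(1.1667)) / 5 = 20.1667/5 = 4.0333
  S[V,V] = ((3.1667)·(3.1667) + (-3.8333)·(-3.8333) + (3.1667)·(3.1667) + (-3.8333)·(-3.8333) + (0.1667)·(0.1667) + (1.1667)·(1.1667)) / 5 = 50.8333/5 = 10.1667
  S = [[4.5667, 4.0333],
 [4.0333, 10.1667]].

Step 3 — invert S. det(S) = 4.5667·10.1667 - (4.0333)² = 30.16.
  S^{-1} = (1/det) · [[d, -b], [-b, a]] = [[0.3371, -0.1337],
 [-0.1337, 0.1514]].

Step 4 — quadratic form (x̄ - mu_0)^T · S^{-1} · (x̄ - mu_0):
  S^{-1} · (x̄ - mu_0) = (0.4156, -0.1813),
  (x̄ - mu_0)^T · [...] = (1.1667)·(0.4156) + (-0.1667)·(-0.1813) = 0.515.

Step 5 — scale by n: T² = 6 · 0.515 = 3.0902.

T² ≈ 3.0902


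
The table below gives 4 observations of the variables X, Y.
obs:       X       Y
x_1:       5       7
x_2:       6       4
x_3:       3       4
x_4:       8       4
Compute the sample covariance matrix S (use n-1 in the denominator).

Step 1 — column means:
  mean(X) = (5 + 6 + 3 + 8) / 4 = 22/4 = 5.5
  mean(Y) = (7 + 4 + 4 + 4) / 4 = 19/4 = 4.75

Step 2 — sample covariance S[i,j] = (1/(n-1)) · Σ_k (x_{k,i} - mean_i) · (x_{k,j} - mean_j), with n-1 = 3.
  S[X,X] = ((-0.5)·(-0.5) + (0.5)·(0.5) + (-2.5)·(-2.5) + (2.5)·(2.5)) / 3 = 13/3 = 4.3333
  S[X,Y] = ((-0.5)·(2.25) + (0.5)·(-0.75) + (-2.5)·(-0.75) + (2.5)·(-0.75)) / 3 = -1.5/3 = -0.5
  S[Y,Y] = ((2.25)·(2.25) + (-0.75)·(-0.75) + (-0.75)·(-0.75) + (-0.75)·(-0.75)) / 3 = 6.75/3 = 2.25

S is symmetric (S[j,i] = S[i,j]). Assembling:

S = [[4.3333, -0.5],
 [-0.5, 2.25]]


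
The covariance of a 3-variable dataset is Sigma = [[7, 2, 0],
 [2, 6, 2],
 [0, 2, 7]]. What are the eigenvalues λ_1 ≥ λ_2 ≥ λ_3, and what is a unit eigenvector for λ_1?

Step 1 — characteristic polynomial p(λ) = det(λI - Sigma) = λ³ - tr·λ² + c_1·λ - det, where tr = trace, c_1 = sum of the principal 2×2 minors, det = det(Sigma):
  tr = 7 + 6 + 7 = 20,
  c_1 = (7·6 - (2)²) + (7·7 - (0)²) + (6·7 - (2)²) = 38 + 49 + 38 = 125,
  det = 7·(6·7 - (2)²) - (2)·((2)·7 - (2)·(0)) + (0)·((2)·(2) - 6·(0)) = 7·(38) - (2)·(14) + (0)·(4) = 238.
  So p(λ) = λ³ - 20λ² + 125λ - 238.
Step 2 — look for an integer root (rational root theorem: any rational root is an integer divisor of 238). Testing λ = 7:
  p(7) = 343 - 980 + 875 - 238 = 0  ✓
  Dividing out (λ - 7): p(λ) = (λ - 7)(λ² - 13λ + 34).
Step 3 — remaining eigenvalues from the quadratic λ² - 13λ + 34 = 0:
  Δ = 13² - 4·34 = 169 - 136 = 33,  λ = (13 ± √33)/2 = (13 ± 5.7446)/2 ≈ 9.3723 or 3.6277.
  Sorted: λ_1 = 9.3723,  λ_2 = 7,  λ_3 = 3.6277  (check: sum = 20 = tr ✓).

Step 4 — unit eigenvector for λ_1 ≈ 9.3723: v spans the null space of (Sigma - λ_1 I), whose rows are
  r_1 = (-2.3723, 2, 0),  r_2 = (2, -3.3723, 2),  r_3 = (0, 2, -2.3723).
  v is orthogonal to every row, so take v ∝ r_1 × r_2 = ((2)·(2) - (0)·(-3.3723), (0)·(2) - (-2.3723)·(2), (-2.3723)·(-3.3723) - (2)·(2)) ≈ (4, 4.7446, 4).
  Let u = (4, 4.7446, 4).
  ||u|| = √((4)² + (4.7446)² + (4)²) = √(54.5109) ≈ 7.3831,  v_1 = u/||u|| ≈ (0.5418, 0.6426, 0.5418) (||v_1|| = 1).

λ_1 = 9.3723,  λ_2 = 7,  λ_3 = 3.6277;  v_1 ≈ (0.5418, 0.6426, 0.5418)


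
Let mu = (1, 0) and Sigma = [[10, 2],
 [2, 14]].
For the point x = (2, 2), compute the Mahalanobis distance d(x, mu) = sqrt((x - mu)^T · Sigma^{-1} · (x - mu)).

Step 1 — centre the observation: (x - mu) = (1, 2).

Step 2 — invert Sigma. det(Sigma) = 10·14 - (2)² = 136.
  Sigma^{-1} = (1/det) · [[d, -b], [-b, a]] = [[0.1029, -0.0147],
 [-0.0147, 0.0735]].

Step 3 — form the quadratic (x - mu)^T · Sigma^{-1} · (x - mu):
  Sigma^{-1} · (x - mu) = (0.0735, 0.1324).
  (x - mu)^T · [Sigma^{-1} · (x - mu)] = (1)·(0.0735) + (2)·(0.1324) = 0.3382.

Step 4 — take square root: d = √(0.3382) ≈ 0.5816.

d(x, mu) = √(0.3382) ≈ 0.5816


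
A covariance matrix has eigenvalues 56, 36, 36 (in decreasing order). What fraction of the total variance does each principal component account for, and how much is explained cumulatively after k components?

Step 1 — total variance = trace(Sigma) = Σ λ_i = 56 + 36 + 36 = 128.

Step 2 — fraction explained by component i = λ_i / Σ λ:
  PC1: 56/128 = 0.4375
  PC2: 36/128 = 0.2812
  PC3: 36/128 = 0.2812

Step 3 — cumulative fraction after k components = (λ_1 + ... + λ_k) / Σ λ:
  k = 1: 56/128 = 0.4375
  k = 2: (56 + 36)/128 = 92/128 = 0.7188
  k = 3: (56 + 36 + 36)/128 = 128/128 = 1

Summary (fraction, with percent):

explained: PC1 0.4375 (43.75%), PC2 0.2812 (28.12%), PC3 0.2812 (28.12%);  cumulative: 0.4375, 0.7188, 1


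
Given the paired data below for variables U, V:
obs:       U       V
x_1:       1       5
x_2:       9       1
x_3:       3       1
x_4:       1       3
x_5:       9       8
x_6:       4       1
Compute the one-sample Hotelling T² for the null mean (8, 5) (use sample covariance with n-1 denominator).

Step 1 — sample mean vector:
  mean(U) = (1 + 9 + 3 + 1 + 9 + 4) / 6 = 27/6 = 4.5
  mean(V) = (5 + 1 + 1 + 3 + 8 + 1) / 6 = 19/6 = 3.1667
  x̄ = (4.5, 3.1667),  deviation x̄ - mu_0 = (4.5, 3.1667) - (8, 5) = (-3.5, -1.8333).

Step 2 — sample covariance matrix, S[i,j] = (1/(n-1)) · Σ_k (x_{k,i} - mean_i) · (x_{k,j} - mean_j), divisor n-1 = 5:
  S[U,U] = ((-3.5)·(-3.5) + (4.5)·(4.5) + (-1.5)·(-1.5) + (-3.5)·(-3.5) + (4.5)·(4.5) + (-0.5)·(-0.5)) / 5 = 67.5/5 = 13.5
  S[U,V] = ((-3.5)·(1.8333) + (4.5)·(-2.1667) + (-1.5)·(-2.1667) + (-3.5)·(-0.1667) + (4.5)·(4.8333) + (-0.5)·(-2.1667)) / 5 = 10.5/5 = 2.1
  S[V,V] = ((1.8333)·(1.8333) + (-2.1667)·(-2.1667) + (-2.1667)·(-2.1667) + (-0.1667)·(-0.1667) + (4.8333)·(4.8333) + (-2.1667)·(-2.1667)) / 5 = 40.8333/5 = 8.1667
  S = [[13.5, 2.1],
 [2.1, 8.1667]].

Step 3 — invert S. det(S) = 13.5·8.1667 - (2.1)² = 105.84.
  S^{-1} = (1/det) · [[d, -b], [-b, a]] = [[0.0772, -0.0198],
 [-0.0198, 0.1276]].

Step 4 — quadratic form (x̄ - mu_0)^T · S^{-1} · (x̄ - mu_0):
  S^{-1} · (x̄ - mu_0) = (-0.2337, -0.1644),
  (x̄ - mu_0)^T · [...] = (-3.5)·(-0.2337) + (-1.8333)·(-0.1644) = 1.1193.

Step 5 — scale by n: T² = 6 · 1.1193 = 6.7158.

T² ≈ 6.7158


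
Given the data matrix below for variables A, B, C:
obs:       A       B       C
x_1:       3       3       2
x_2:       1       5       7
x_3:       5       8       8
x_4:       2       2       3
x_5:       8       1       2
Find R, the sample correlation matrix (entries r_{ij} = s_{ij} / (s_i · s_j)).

Step 1 — column means:
  mean(A) = (3 + 1 + 5 + 2 + 8) / 5 = 19/5 = 3.8
  mean(B) = (3 + 5 + 8 + 2 + 1) / 5 = 19/5 = 3.8
  mean(C) = (2 + 7 + 8 + 3 + 2) / 5 = 22/5 = 4.4

Step 2 — sample variances and covariances s[i,j] = (1/(n-1)) · Σ_k (x_{k,i} - mean_i) · (x_{k,j} - mean_j), with n-1 = 4:
  s[A,A] = ((-0.8)·(-0.8) + (-2.8)·(-2.8) + (1.2)·(1.2) + (-1.8)·(-1.8) + (4.2)·(4.2)) / 4 = 30.8/4 = 7.7
  s[A,B] = ((-0.8)·(-0.8) + (-2.8)·(1.2) + (1.2)·(4.2) + (-1.8)·(-1.8) + (4.2)·(-2.8)) / 4 = -6.2/4 = -1.55
  s[A,C] = ((-0.8)·(-2.4) + (-2.8)·(2.6) + (1.2)·(3.6) + (-1.8)·(-1.4) + (4.2)·(-2.4)) / 4 = -8.6/4 = -2.15
  s[B,B] = ((-0.8)·(-0.8) + (1.2)·(1.2) + (4.2)·(4.2) + (-1.8)·(-1.8) + (-2.8)·(-2.8)) / 4 = 30.8/4 = 7.7
  s[B,C] = ((-0.8)·(-2.4) + (1.2)·(2.6) + (4.2)·(3.6) + (-1.8)·(-1.4) + (-2.8)·(-2.4)) / 4 = 29.4/4 = 7.35
  s[C,C] = ((-2.4)·(-2.4) + (2.6)·(2.6) + (3.6)·(3.6) + (-1.4)·(-1.4) + (-2.4)·(-2.4)) / 4 = 33.2/4 = 8.3
  Sample standard deviations s_i = √(s[i,i]):
  s(A) = √(7.7) = 2.7749
  s(B) = √(7.7) = 2.7749
  s(C) = √(8.3) = 2.881

Step 3 — r_{ij} = s_{ij} / (s_i · s_j):
  r[A,A] = 1 (diagonal).
  r[A,B] = -1.55 / (2.7749 · 2.7749) = -1.55 / 7.7 = -0.2013
  r[A,C] = -2.15 / (2.7749 · 2.881) = -2.15 / 7.9944 = -0.2689
  r[B,B] = 1 (diagonal).
  r[B,C] = 7.35 / (2.7749 · 2.881) = 7.35 / 7.9944 = 0.9194
  r[C,C] = 1 (diagonal).

R is symmetric with unit diagonal. Assembling:

R = [[1, -0.2013, -0.2689],
 [-0.2013, 1, 0.9194],
 [-0.2689, 0.9194, 1]]


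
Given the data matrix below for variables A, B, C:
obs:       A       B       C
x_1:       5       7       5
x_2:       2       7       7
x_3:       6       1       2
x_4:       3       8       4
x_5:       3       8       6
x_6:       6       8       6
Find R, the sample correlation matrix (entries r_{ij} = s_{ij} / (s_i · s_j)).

Step 1 — column means:
  mean(A) = (5 + 2 + 6 + 3 + 3 + 6) / 6 = 25/6 = 4.1667
  mean(B) = (7 + 7 + 1 + 8 + 8 + 8) / 6 = 39/6 = 6.5
  mean(C) = (5 + 7 + 2 + 4 + 6 + 6) / 6 = 30/6 = 5

Step 2 — sample variances and covariances s[i,j] = (1/(n-1)) · Σ_k (x_{k,i} - mean_i) · (x_{k,j} - mean_j), with n-1 = 5:
  s[A,A] = ((0.8333)·(0.8333) + (-2.1667)·(-2.1667) + (1.8333)·(1.8333) + (-1.1667)·(-1.1667) + (-1.1667)·(-1.1667) + (1.8333)·(1.8333)) / 5 = 14.8333/5 = 2.9667
  s[A,B] = ((0.8333)·(0.5) + (-2.1667)·(0.5) + (1.8333)·(-5.5) + (-1.1667)·(1.5) + (-1.1667)·(1.5) + (1.8333)·(1.5)) / 5 = -11.5/5 = -2.3
  s[A,C] = ((0.8333)·(0) + (-2.1667)·(2) + (1.8333)·(-3) + (-1.1667)·(-1) + (-1.1667)·(1) + (1.8333)·(1)) / 5 = -8/5 = -1.6
  s[B,B] = ((0.5)·(0.5) + (0.5)·(0.5) + (-5.5)·(-5.5) + (1.5)·(1.5) + (1.5)·(1.5) + (1.5)·(1.5)) / 5 = 37.5/5 = 7.5
  s[B,C] = ((0.5)·(0) + (0.5)·(2) + (-5.5)·(-3) + (1.5)·(-1) + (1.5)·(1) + (1.5)·(1)) / 5 = 19/5 = 3.8
  s[C,C] = ((0)·(0) + (2)·(2) + (-3)·(-3) + (-1)·(-1) + (1)·(1) + (1)·(1)) / 5 = 16/5 = 3.2
  Sample standard deviations s_i = √(s[i,i]):
  s(A) = √(2.9667) = 1.7224
  s(B) = √(7.5) = 2.7386
  s(C) = √(3.2) = 1.7889

Step 3 — r_{ij} = s_{ij} / (s_i · s_j):
  r[A,A] = 1 (diagonal).
  r[A,B] = -2.3 / (1.7224 · 2.7386) = -2.3 / 4.717 = -0.4876
  r[A,C] = -1.6 / (1.7224 · 1.7889) = -1.6 / 3.0811 = -0.5193
  r[B,B] = 1 (diagonal).
  r[B,C] = 3.8 / (2.7386 · 1.7889) = 3.8 / 4.899 = 0.7757
  r[C,C] = 1 (diagonal).

R is symmetric with unit diagonal. Assembling:

R = [[1, -0.4876, -0.5193],
 [-0.4876, 1, 0.7757],
 [-0.5193, 0.7757, 1]]


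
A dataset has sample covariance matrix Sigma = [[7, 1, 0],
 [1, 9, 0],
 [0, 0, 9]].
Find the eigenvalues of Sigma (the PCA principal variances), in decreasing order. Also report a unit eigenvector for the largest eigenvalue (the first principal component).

Step 1 — characteristic polynomial p(λ) = det(λI - Sigma) = λ³ - tr·λ² + c_1·λ - det, where tr = trace, c_1 = sum of the principal 2×2 minors, det = det(Sigma):
  tr = 7 + 9 + 9 = 25,
  c_1 = (7·9 - (1)²) + (7·9 - (0)²) + (9·9 - (0)²) = 62 + 63 + 81 = 206,
  det = 7·(9·9 - (0)²) - (1)·((1)·9 - (0)·(0)) + (0)·((1)·(0) - 9·(0)) = 7·(81) - (1)·(9) + (0)·(0) = 558.
  So p(λ) = λ³ - 25λ² + 206λ - 558.
Step 2 — look for an integer root (rational root theorem: any rational root is an integer divisor of 558). Testing λ = 9:
  p(9) = 729 - 2025 + 1854 - 558 = 0  ✓
  Dividing out (λ - 9): p(λ) = (λ - 9)(λ² - 16λ + 62).
Step 3 — remaining eigenvalues from the quadratic λ² - 16λ + 62 = 0:
  Δ = 16² - 4·62 = 256 - 248 = 8,  λ = (16 ± √8)/2 = (16 ± 2.8284)/2 ≈ 9.4142 or 6.5858.
  Sorted: λ_1 = 9.4142,  λ_2 = 9,  λ_3 = 6.5858  (check: sum = 25 = tr ✓).

Step 4 — unit eigenvector for λ_1 ≈ 9.4142: v spans the null space of (Sigma - λ_1 I), whose rows are
  r_1 = (-2.4142, 1, 0),  r_2 = (1, -0.4142, 0),  r_3 = (0, 0, -0.4142).
  v is orthogonal to every row, so take v ∝ r_1 × r_3 = ((1)·(-0.4142) - (0)·(0), (0)·(0) - (-2.4142)·(-0.4142), (-2.4142)·(0) - (1)·(0)) ≈ (-0.4142, -1, 0).
  Rescale (multiply by -1 so the first nonzero entry is positive): u = (0.4142, 1, 0).
  ||u|| = √((0.4142)² + (1)² + (0)²) = √(1.1716) ≈ 1.0824,  v_1 = u/||u|| ≈ (0.3827, 0.9239, 0) (||v_1|| = 1).

λ_1 = 9.4142,  λ_2 = 9,  λ_3 = 6.5858;  v_1 ≈ (0.3827, 0.9239, 0)


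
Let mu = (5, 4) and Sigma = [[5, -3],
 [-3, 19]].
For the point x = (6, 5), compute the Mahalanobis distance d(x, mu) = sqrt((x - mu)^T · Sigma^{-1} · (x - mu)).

Step 1 — centre the observation: (x - mu) = (1, 1).

Step 2 — invert Sigma. det(Sigma) = 5·19 - (-3)² = 86.
  Sigma^{-1} = (1/det) · [[d, -b], [-b, a]] = [[0.2209, 0.0349],
 [0.0349, 0.0581]].

Step 3 — form the quadratic (x - mu)^T · Sigma^{-1} · (x - mu):
  Sigma^{-1} · (x - mu) = (0.2558, 0.093).
  (x - mu)^T · [Sigma^{-1} · (x - mu)] = (1)·(0.2558) + (1)·(0.093) = 0.3488.

Step 4 — take square root: d = √(0.3488) ≈ 0.5906.

d(x, mu) = √(0.3488) ≈ 0.5906


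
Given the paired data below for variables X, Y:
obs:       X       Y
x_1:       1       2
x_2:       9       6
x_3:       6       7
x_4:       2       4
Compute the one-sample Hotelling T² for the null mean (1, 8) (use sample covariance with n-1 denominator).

Step 1 — sample mean vector:
  mean(X) = (1 + 9 + 6 + 2) / 4 = 18/4 = 4.5
  mean(Y) = (2 + 6 + 7 + 4) / 4 = 19/4 = 4.75
  x̄ = (4.5, 4.75),  deviation x̄ - mu_0 = (4.5, 4.75) - (1, 8) = (3.5, -3.25).

Step 2 — sample covariance matrix, S[i,j] = (1/(n-1)) · Σ_k (x_{k,i} - mean_i) · (x_{k,j} - mean_j), divisor n-1 = 3:
  S[X,X] = ((-3.5)·(-3.5) + (4.5)·(4.5) + (1.5)·(1.5) + (-2.5)·(-2.5)) / 3 = 41/3 = 13.6667
  S[X,Y] = ((-3.5)·(-2.75) + (4.5)·(1.25) + (1.5)·(2.25) + (-2.5)·(-0.75)) / 3 = 20.5/3 = 6.8333
  S[Y,Y] = ((-2.75)·(-2.75) + (1.25)·(1.25) + (2.25)·(2.25) + (-0.75)·(-0.75)) / 3 = 14.75/3 = 4.9167
  S = [[13.6667, 6.8333],
 [6.8333, 4.9167]].

Step 3 — invert S. det(S) = 13.6667·4.9167 - (6.8333)² = 20.5.
  S^{-1} = (1/det) · [[d, -b], [-b, a]] = [[0.2398, -0.3333],
 [-0.3333, 0.6667]].

Step 4 — quadratic form (x̄ - mu_0)^T · S^{-1} · (x̄ - mu_0):
  S^{-1} · (x̄ - mu_0) = (1.9228, -3.3333),
  (x̄ - mu_0)^T · [...] = (3.5)·(1.9228) + (-3.25)·(-3.3333) = 17.563.

Step 5 — scale by n: T² = 4 · 17.563 = 70.252.

T² ≈ 70.252


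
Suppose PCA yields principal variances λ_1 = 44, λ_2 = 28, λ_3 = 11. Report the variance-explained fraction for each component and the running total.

Step 1 — total variance = trace(Sigma) = Σ λ_i = 44 + 28 + 11 = 83.

Step 2 — fraction explained by component i = λ_i / Σ λ:
  PC1: 44/83 = 0.5301
  PC2: 28/83 = 0.3373
  PC3: 11/83 = 0.1325

Step 3 — cumulative fraction after k components = (λ_1 + ... + λ_k) / Σ λ:
  k = 1: 44/83 = 0.5301
  k = 2: (44 + 28)/83 = 72/83 = 0.8675
  k = 3: (44 + 28 + 11)/83 = 83/83 = 1

Summary (fraction, with percent):

explained: PC1 0.5301 (53.01%), PC2 0.3373 (33.73%), PC3 0.1325 (13.25%);  cumulative: 0.5301, 0.8675, 1


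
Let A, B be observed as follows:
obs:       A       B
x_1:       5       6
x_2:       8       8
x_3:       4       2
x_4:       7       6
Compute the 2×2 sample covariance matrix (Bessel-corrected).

Step 1 — column means:
  mean(A) = (5 + 8 + 4 + 7) / 4 = 24/4 = 6
  mean(B) = (6 + 8 + 2 + 6) / 4 = 22/4 = 5.5

Step 2 — sample covariance S[i,j] = (1/(n-1)) · Σ_k (x_{k,i} - mean_i) · (x_{k,j} - mean_j), with n-1 = 3.
  S[A,A] = ((-1)·(-1) + (2)·(2) + (-2)·(-2) + (1)·(1)) / 3 = 10/3 = 3.3333
  S[A,B] = ((-1)·(0.5) + (2)·(2.5) + (-2)·(-3.5) + (1)·(0.5)) / 3 = 12/3 = 4
  S[B,B] = ((0.5)·(0.5) + (2.5)·(2.5) + (-3.5)·(-3.5) + (0.5)·(0.5)) / 3 = 19/3 = 6.3333

S is symmetric (S[j,i] = S[i,j]). Assembling:

S = [[3.3333, 4],
 [4, 6.3333]]


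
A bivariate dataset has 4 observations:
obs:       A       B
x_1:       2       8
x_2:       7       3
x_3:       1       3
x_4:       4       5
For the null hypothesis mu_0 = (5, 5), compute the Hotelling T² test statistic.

Step 1 — sample mean vector:
  mean(A) = (2 + 7 + 1 + 4) / 4 = 14/4 = 3.5
  mean(B) = (8 + 3 + 3 + 5) / 4 = 19/4 = 4.75
  x̄ = (3.5, 4.75),  deviation x̄ - mu_0 = (3.5, 4.75) - (5, 5) = (-1.5, -0.25).

Step 2 — sample covariance matrix, S[i,j] = (1/(n-1)) · Σ_k (x_{k,i} - mean_i) · (x_{k,j} - mean_j), divisor n-1 = 3:
  S[A,A] = ((-1.5)·(-1.5) + (3.5)·(3.5) + (-2.5)·(-2.5) + (0.5)·(0.5)) / 3 = 21/3 = 7
  S[A,B] = ((-1.5)·(3.25) + (3.5)·(-1.75) + (-2.5)·(-1.75) + (0.5)·(0.25)) / 3 = -6.5/3 = -2.1667
  S[B,B] = ((3.25)·(3.25) + (-1.75)·(-1.75) + (-1.75)·(-1.75) + (0.25)·(0.25)) / 3 = 16.75/3 = 5.5833
  S = [[7, -2.1667],
 [-2.1667, 5.5833]].

Step 3 — invert S. det(S) = 7·5.5833 - (-2.1667)² = 34.3889.
  S^{-1} = (1/det) · [[d, -b], [-b, a]] = [[0.1624, 0.063],
 [0.063, 0.2036]].

Step 4 — quadratic form (x̄ - mu_0)^T · S^{-1} · (x̄ - mu_0):
  S^{-1} · (x̄ - mu_0) = (-0.2593, -0.1454),
  (x̄ - mu_0)^T · [...] = (-1.5)·(-0.2593) + (-0.25)·(-0.1454) = 0.4253.

Step 5 — scale by n: T² = 4 · 0.4253 = 1.7011.

T² ≈ 1.7011


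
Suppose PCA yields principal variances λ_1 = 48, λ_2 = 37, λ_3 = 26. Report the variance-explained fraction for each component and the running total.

Step 1 — total variance = trace(Sigma) = Σ λ_i = 48 + 37 + 26 = 111.

Step 2 — fraction explained by component i = λ_i / Σ λ:
  PC1: 48/111 = 0.4324
  PC2: 37/111 = 0.3333
  PC3: 26/111 = 0.2342

Step 3 — cumulative fraction after k components = (λ_1 + ... + λ_k) / Σ λ:
  k = 1: 48/111 = 0.4324
  k = 2: (48 + 37)/111 = 85/111 = 0.7658
  k = 3: (48 + 37 + 26)/111 = 111/111 = 1

Summary (fraction, with percent):

explained: PC1 0.4324 (43.24%), PC2 0.3333 (33.33%), PC3 0.2342 (23.42%);  cumulative: 0.4324, 0.7658, 1


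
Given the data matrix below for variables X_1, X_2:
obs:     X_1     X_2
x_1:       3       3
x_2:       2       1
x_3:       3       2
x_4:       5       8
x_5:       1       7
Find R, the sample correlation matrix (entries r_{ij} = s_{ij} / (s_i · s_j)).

Step 1 — column means:
  mean(X_1) = (3 + 2 + 3 + 5 + 1) / 5 = 14/5 = 2.8
  mean(X_2) = (3 + 1 + 2 + 8 + 7) / 5 = 21/5 = 4.2

Step 2 — sample variances and covariances s[i,j] = (1/(n-1)) · Σ_k (x_{k,i} - mean_i) · (x_{k,j} - mean_j), with n-1 = 4:
  s[X_1,X_1] = ((0.2)·(0.2) + (-0.8)·(-0.8) + (0.2)·(0.2) + (2.2)·(2.2) + (-1.8)·(-1.8)) / 4 = 8.8/4 = 2.2
  s[X_1,X_2] = ((0.2)·(-1.2) + (-0.8)·(-3.2) + (0.2)·(-2.2) + (2.2)·(3.8) + (-1.8)·(2.8)) / 4 = 5.2/4 = 1.3
  s[X_2,X_2] = ((-1.2)·(-1.2) + (-3.2)·(-3.2) + (-2.2)·(-2.2) + (3.8)·(3.8) + (2.8)·(2.8)) / 4 = 38.8/4 = 9.7
  Sample standard deviations s_i = √(s[i,i]):
  s(X_1) = √(2.2) = 1.4832
  s(X_2) = √(9.7) = 3.1145

Step 3 — r_{ij} = s_{ij} / (s_i · s_j):
  r[X_1,X_1] = 1 (diagonal).
  r[X_1,X_2] = 1.3 / (1.4832 · 3.1145) = 1.3 / 4.6195 = 0.2814
  r[X_2,X_2] = 1 (diagonal).

R is symmetric with unit diagonal. Assembling:

R = [[1, 0.2814],
 [0.2814, 1]]


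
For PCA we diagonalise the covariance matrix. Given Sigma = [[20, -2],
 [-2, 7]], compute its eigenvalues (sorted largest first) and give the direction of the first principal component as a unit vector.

Step 1 — characteristic polynomial of 2×2 Sigma:
  det(Sigma - λI) = λ² - trace · λ + det = 0.
  trace = 20 + 7 = 27, det = 20·7 - (-2)² = 136.
Step 2 — discriminant:
  Δ = trace² - 4·det = 729 - 544 = 185.
Step 3 — eigenvalues:
  λ = (trace ± √Δ)/2 = (27 ± 13.6015)/2,
  λ_1 = 20.3007,  λ_2 = 6.6993.

Step 4 — unit eigenvector for λ_1: solve (Sigma - λ_1 I)v = 0. First row:
  (20 - 20.3007)·v_x + (-2)·v_y = 0, i.e. (-0.3007)·v_x + (-2)·v_y = 0,
  so v ∝ (b, λ_1 - a) = (-2, 0.3007); multiply by -1 so the first entry is positive: u = (2, -0.3007).
  ||u|| = √((2)² + (-0.3007)²) = √(4.0904) ≈ 2.0225,
  v_1 = u/||u|| ≈ (0.9889, -0.1487) (||v_1|| = 1).

λ_1 = 20.3007,  λ_2 = 6.6993;  v_1 ≈ (0.9889, -0.1487)


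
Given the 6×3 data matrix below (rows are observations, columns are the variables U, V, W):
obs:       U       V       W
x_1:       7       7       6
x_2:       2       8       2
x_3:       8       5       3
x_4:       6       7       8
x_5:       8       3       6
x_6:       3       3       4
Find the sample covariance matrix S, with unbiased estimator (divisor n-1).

Step 1 — column means:
  mean(U) = (7 + 2 + 8 + 6 + 8 + 3) / 6 = 34/6 = 5.6667
  mean(V) = (7 + 8 + 5 + 7 + 3 + 3) / 6 = 33/6 = 5.5
  mean(W) = (6 + 2 + 3 + 8 + 6 + 4) / 6 = 29/6 = 4.8333

Step 2 — sample covariance S[i,j] = (1/(n-1)) · Σ_k (x_{k,i} - mean_i) · (x_{k,j} - mean_j), with n-1 = 5.
  S[U,U] = ((1.3333)·(1.3333) + (-3.6667)·(-3.6667) + (2.3333)·(2.3333) + (0.3333)·(0.3333) + (2.3333)·(2.3333) + (-2.6667)·(-2.6667)) / 5 = 33.3333/5 = 6.6667
  S[U,V] = ((1.3333)·(1.5) + (-3.6667)·(2.5) + (2.3333)·(-0.5) + (0.3333)·(1.5) + (2.3333)·(-2.5) + (-2.6667)·(-2.5)) / 5 = -7/5 = -1.4
  S[U,W] = ((1.3333)·(1.1667) + (-3.6667)·(-2.8333) + (2.3333)·(-1.8333) + (0.3333)·(3.1667) + (2.3333)·(1.1667) + (-2.6667)·(-0.8333)) / 5 = 13.6667/5 = 2.7333
  S[V,V] = ((1.5)·(1.5) + (2.5)·(2.5) + (-0.5)·(-0.5) + (1.5)·(1.5) + (-2.5)·(-2.5) + (-2.5)·(-2.5)) / 5 = 23.5/5 = 4.7
  S[V,W] = ((1.5)·(1.1667) + (2.5)·(-2.8333) + (-0.5)·(-1.8333) + (1.5)·(3.1667) + (-2.5)·(1.1667) + (-2.5)·(-0.8333)) / 5 = -0.5/5 = -0.1
  S[W,W] = ((1.1667)·(1.1667) + (-2.8333)·(-2.8333) + (-1.8333)·(-1.8333) + (3.1667)·(3.1667) + (1.1667)·(1.1667) + (-0.8333)·(-0.8333)) / 5 = 24.8333/5 = 4.9667

S is symmetric (S[j,i] = S[i,j]). Assembling:

S = [[6.6667, -1.4, 2.7333],
 [-1.4, 4.7, -0.1],
 [2.7333, -0.1, 4.9667]]
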